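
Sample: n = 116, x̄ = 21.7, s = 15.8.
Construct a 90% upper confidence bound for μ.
μ ≤ 23.59

Upper bound (one-sided):
t* = 1.289 (one-sided for 90%)
Upper bound = x̄ + t* · s/√n = 21.7 + 1.289 · 15.8/√116 = 23.59

We are 90% confident that μ ≤ 23.59.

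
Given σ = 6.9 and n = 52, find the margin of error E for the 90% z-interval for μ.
Margin of error = 1.57

Margin of error = z* · σ/√n
= 1.645 · 6.9/√52
= 1.645 · 6.9/7.2111
= 1.57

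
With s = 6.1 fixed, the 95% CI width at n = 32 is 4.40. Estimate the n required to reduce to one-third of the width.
n ≈ 288

CI width ∝ 1/√n
To reduce width by factor 3, need √n to grow by 3 → need 3² = 9 times as many samples.

Current: n = 32, width = 4.40
New: n = 288, width ≈ 1.41

Width reduced by factor of 4.40/1.41 = 3.12.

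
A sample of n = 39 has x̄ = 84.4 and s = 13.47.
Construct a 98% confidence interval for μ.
(79.16, 89.64)

t-interval (σ unknown):
df = n - 1 = 38
t* = 2.429 for 98% confidence

Margin of error = t* · s/√n = 2.429 · 13.47/√39 = 5.24

CI: (79.16, 89.64)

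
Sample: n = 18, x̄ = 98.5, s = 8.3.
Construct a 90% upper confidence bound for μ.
μ ≤ 101.11

Upper bound (one-sided):
t* = 1.333 (one-sided for 90%)
Upper bound = x̄ + t* · s/√n = 98.5 + 1.333 · 8.3/√18 = 101.11

We are 90% confident that μ ≤ 101.11.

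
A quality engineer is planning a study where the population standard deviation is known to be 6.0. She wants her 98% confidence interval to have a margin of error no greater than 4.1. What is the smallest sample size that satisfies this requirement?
n ≥ 12

For margin E ≤ 4.1:
n ≥ (z* · σ / E)²
n ≥ (2.326 · 6.0 / 4.1)²
n ≥ 11.59

Minimum n = 12 (rounding up)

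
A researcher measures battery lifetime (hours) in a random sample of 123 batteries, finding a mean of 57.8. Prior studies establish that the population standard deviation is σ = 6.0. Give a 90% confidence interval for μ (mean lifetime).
(56.91, 58.69)

z-interval (σ known):
z* = 1.645 for 90% confidence

Margin of error = z* · σ/√n = 1.645 · 6.0/√123 = 0.89

CI: (57.8 - 0.89, 57.8 + 0.89) = (56.91, 58.69)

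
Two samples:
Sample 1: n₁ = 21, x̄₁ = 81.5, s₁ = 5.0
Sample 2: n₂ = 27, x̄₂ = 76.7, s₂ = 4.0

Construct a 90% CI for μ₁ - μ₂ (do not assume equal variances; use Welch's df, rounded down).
(2.55, 7.05)

Difference: x̄₁ - x̄₂ = 4.80
SE = √(s₁²/n₁ + s₂²/n₂) = √(5.0²/21 + 4.0²/27) = 1.3353
df = 37.68 → 37 (Welch–Satterthwaite, rounded down)
t* = 1.687

CI: 4.80 ± 1.687 · 1.3353 = 4.80 ± 2.25 = (2.55, 7.05)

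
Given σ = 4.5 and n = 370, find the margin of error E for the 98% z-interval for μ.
Margin of error = 0.54

Margin of error = z* · σ/√n
= 2.326 · 4.5/√370
= 2.326 · 4.5/19.2354
= 0.54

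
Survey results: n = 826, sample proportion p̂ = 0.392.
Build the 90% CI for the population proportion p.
(0.364, 0.420)

Proportion CI:
SE = √(p̂(1-p̂)/n) = √(0.392 · 0.608 / 826) = 0.01699

z* = 1.645
Margin = z* · SE = 1.645 · 0.01699 = 0.0279

CI: 0.392 ± 0.0279 = (0.364, 0.420)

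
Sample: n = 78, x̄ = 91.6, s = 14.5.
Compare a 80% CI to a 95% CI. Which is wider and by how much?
95% CI is wider by 2.29

df = 77
80% CI: t* = 1.293, (89.48, 93.72), width = 2 · t* · s/√n = 4.25
95% CI: t* = 1.991, (88.33, 94.87), width = 2 · t* · s/√n = 6.54

The 95% CI is wider by 6.54 - 4.25 = 2.29.
Higher confidence requires a wider interval.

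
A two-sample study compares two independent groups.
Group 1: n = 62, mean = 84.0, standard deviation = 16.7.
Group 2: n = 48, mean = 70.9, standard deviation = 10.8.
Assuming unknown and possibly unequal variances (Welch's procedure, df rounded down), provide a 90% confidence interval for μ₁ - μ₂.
(8.73, 17.47)

Difference: x̄₁ - x̄₂ = 13.10
SE = √(s₁²/n₁ + s₂²/n₂) = √(16.7²/62 + 10.8²/48) = 2.6322
df = 104.96 → 104 (Welch–Satterthwaite, rounded down)
t* = 1.660

CI: 13.10 ± 1.660 · 2.6322 = 13.10 ± 4.37 = (8.73, 17.47)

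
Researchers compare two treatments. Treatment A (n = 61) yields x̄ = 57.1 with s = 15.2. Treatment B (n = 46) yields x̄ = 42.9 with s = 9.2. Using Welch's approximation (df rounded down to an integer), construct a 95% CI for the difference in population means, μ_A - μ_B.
(9.49, 18.91)

Difference: x̄₁ - x̄₂ = 14.20
SE = √(s₁²/n₁ + s₂²/n₂) = √(15.2²/61 + 9.2²/46) = 2.3722
df = 100.75 → 100 (Welch–Satterthwaite, rounded down)
t* = 1.984

CI: 14.20 ± 1.984 · 2.3722 = 14.20 ± 4.71 = (9.49, 18.91)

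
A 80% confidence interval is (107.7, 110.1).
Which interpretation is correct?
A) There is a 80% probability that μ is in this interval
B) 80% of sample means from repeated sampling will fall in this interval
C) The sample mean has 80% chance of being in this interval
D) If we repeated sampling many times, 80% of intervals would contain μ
D

A) Wrong — μ is fixed; the randomness lives in the interval, not in μ.
B) Wrong — coverage applies to intervals containing μ, not to future x̄ values.
C) Wrong — x̄ is observed and sits in the interval by construction.
D) Correct — this is the frequentist long-run coverage interpretation.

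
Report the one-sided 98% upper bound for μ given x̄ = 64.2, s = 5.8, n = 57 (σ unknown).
μ ≤ 65.82

Upper bound (one-sided):
t* = 2.103 (one-sided for 98%)
Upper bound = x̄ + t* · s/√n = 64.2 + 2.103 · 5.8/√57 = 65.82

We are 98% confident that μ ≤ 65.82.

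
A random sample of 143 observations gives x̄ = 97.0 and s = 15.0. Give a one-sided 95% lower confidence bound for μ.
μ ≥ 94.92

Lower bound (one-sided):
t* = 1.656 (one-sided for 95%)
Lower bound = x̄ - t* · s/√n = 97.0 - 1.656 · 15.0/√143 = 94.92

We are 95% confident that μ ≥ 94.92.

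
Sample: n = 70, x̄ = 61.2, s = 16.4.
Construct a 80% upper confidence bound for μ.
μ ≤ 62.86

Upper bound (one-sided):
t* = 0.847 (one-sided for 80%)
Upper bound = x̄ + t* · s/√n = 61.2 + 0.847 · 16.4/√70 = 62.86

We are 80% confident that μ ≤ 62.86.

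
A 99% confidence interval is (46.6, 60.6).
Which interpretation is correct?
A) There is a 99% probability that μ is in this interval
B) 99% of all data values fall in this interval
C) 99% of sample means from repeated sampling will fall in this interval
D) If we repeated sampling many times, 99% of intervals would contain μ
D

A) Wrong — μ is fixed; the randomness lives in the interval, not in μ.
B) Wrong — a CI is about the parameter μ, not individual data values.
C) Wrong — coverage applies to intervals containing μ, not to future x̄ values.
D) Correct — this is the frequentist long-run coverage interpretation.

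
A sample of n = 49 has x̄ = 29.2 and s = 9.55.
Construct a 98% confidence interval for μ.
(25.92, 32.48)

t-interval (σ unknown):
df = n - 1 = 48
t* = 2.407 for 98% confidence

Margin of error = t* · s/√n = 2.407 · 9.55/√49 = 3.28

CI: (25.92, 32.48)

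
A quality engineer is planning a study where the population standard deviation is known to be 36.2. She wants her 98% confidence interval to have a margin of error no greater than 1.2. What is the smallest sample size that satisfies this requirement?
n ≥ 4924

For margin E ≤ 1.2:
n ≥ (z* · σ / E)²
n ≥ (2.326 · 36.2 / 1.2)²
n ≥ 4923.50

Minimum n = 4924 (rounding up)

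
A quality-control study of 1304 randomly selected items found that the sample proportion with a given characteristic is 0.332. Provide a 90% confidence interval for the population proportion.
(0.311, 0.353)

Proportion CI:
SE = √(p̂(1-p̂)/n) = √(0.332 · 0.668 / 1304) = 0.01304

z* = 1.645
Margin = z* · SE = 1.645 · 0.01304 = 0.0215

CI: 0.332 ± 0.0215 = (0.311, 0.353)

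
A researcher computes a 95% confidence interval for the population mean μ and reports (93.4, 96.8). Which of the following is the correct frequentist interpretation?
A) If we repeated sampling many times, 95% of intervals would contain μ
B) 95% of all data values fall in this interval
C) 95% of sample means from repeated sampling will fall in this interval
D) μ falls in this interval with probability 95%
A

A) Correct — this is the frequentist long-run coverage interpretation.
B) Wrong — a CI is about the parameter μ, not individual data values.
C) Wrong — coverage applies to intervals containing μ, not to future x̄ values.
D) Wrong — μ is fixed; the randomness lives in the interval, not in μ.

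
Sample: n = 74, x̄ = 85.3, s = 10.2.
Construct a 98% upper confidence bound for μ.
μ ≤ 87.78

Upper bound (one-sided):
t* = 2.091 (one-sided for 98%)
Upper bound = x̄ + t* · s/√n = 85.3 + 2.091 · 10.2/√74 = 87.78

We are 98% confident that μ ≤ 87.78.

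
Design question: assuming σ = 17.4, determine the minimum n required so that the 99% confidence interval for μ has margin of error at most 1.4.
n ≥ 1026

For margin E ≤ 1.4:
n ≥ (z* · σ / E)²
n ≥ (2.576 · 17.4 / 1.4)²
n ≥ 1025.02

Minimum n = 1026 (rounding up)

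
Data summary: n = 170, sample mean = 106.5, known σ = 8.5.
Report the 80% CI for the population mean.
(105.66, 107.34)

z-interval (σ known):
z* = 1.282 for 80% confidence

Margin of error = z* · σ/√n = 1.282 · 8.5/√170 = 0.84

CI: (106.5 - 0.84, 106.5 + 0.84) = (105.66, 107.34)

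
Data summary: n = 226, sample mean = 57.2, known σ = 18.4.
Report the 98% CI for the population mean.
(54.35, 60.05)

z-interval (σ known):
z* = 2.326 for 98% confidence

Margin of error = z* · σ/√n = 2.326 · 18.4/√226 = 2.85

CI: (57.2 - 2.85, 57.2 + 2.85) = (54.35, 60.05)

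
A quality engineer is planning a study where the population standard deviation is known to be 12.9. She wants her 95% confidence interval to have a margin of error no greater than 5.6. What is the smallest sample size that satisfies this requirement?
n ≥ 21

For margin E ≤ 5.6:
n ≥ (z* · σ / E)²
n ≥ (1.960 · 12.9 / 5.6)²
n ≥ 20.39

Minimum n = 21 (rounding up)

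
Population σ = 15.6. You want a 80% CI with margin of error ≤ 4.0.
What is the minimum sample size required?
n ≥ 25

For margin E ≤ 4.0:
n ≥ (z* · σ / E)²
n ≥ (1.282 · 15.6 / 4.0)²
n ≥ 25.00

Minimum n = 25 (rounding up)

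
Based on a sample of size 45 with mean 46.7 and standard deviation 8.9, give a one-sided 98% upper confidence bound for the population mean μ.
μ ≤ 49.51

Upper bound (one-sided):
t* = 2.116 (one-sided for 98%)
Upper bound = x̄ + t* · s/√n = 46.7 + 2.116 · 8.9/√45 = 49.51

We are 98% confident that μ ≤ 49.51.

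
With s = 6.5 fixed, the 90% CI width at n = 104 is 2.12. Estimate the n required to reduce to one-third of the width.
n ≈ 936

CI width ∝ 1/√n
To reduce width by factor 3, need √n to grow by 3 → need 3² = 9 times as many samples.

Current: n = 104, width = 2.12
New: n = 936, width ≈ 0.70

Width reduced by factor of 2.12/0.70 = 3.03.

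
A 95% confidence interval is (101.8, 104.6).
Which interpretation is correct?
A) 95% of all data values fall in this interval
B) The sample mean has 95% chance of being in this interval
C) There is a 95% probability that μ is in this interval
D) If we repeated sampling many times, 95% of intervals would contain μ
D

A) Wrong — a CI is about the parameter μ, not individual data values.
B) Wrong — x̄ is observed and sits in the interval by construction.
C) Wrong — μ is fixed; the randomness lives in the interval, not in μ.
D) Correct — this is the frequentist long-run coverage interpretation.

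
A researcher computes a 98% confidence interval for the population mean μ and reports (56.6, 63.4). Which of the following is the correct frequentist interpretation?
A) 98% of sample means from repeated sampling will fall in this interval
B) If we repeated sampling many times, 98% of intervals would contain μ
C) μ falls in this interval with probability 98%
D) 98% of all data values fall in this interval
B

A) Wrong — coverage applies to intervals containing μ, not to future x̄ values.
B) Correct — this is the frequentist long-run coverage interpretation.
C) Wrong — μ is fixed; the randomness lives in the interval, not in μ.
D) Wrong — a CI is about the parameter μ, not individual data values.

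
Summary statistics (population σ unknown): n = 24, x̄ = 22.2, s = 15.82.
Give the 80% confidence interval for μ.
(17.94, 26.46)

t-interval (σ unknown):
df = n - 1 = 23
t* = 1.319 for 80% confidence

Margin of error = t* · s/√n = 1.319 · 15.82/√24 = 4.26

CI: (17.94, 26.46)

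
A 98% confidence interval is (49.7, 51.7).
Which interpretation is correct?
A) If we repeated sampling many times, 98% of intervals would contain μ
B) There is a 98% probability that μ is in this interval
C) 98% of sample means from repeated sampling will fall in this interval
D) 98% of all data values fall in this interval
A

A) Correct — this is the frequentist long-run coverage interpretation.
B) Wrong — μ is fixed; the randomness lives in the interval, not in μ.
C) Wrong — coverage applies to intervals containing μ, not to future x̄ values.
D) Wrong — a CI is about the parameter μ, not individual data values.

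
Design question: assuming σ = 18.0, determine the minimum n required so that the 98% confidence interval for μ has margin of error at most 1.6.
n ≥ 685

For margin E ≤ 1.6:
n ≥ (z* · σ / E)²
n ≥ (2.326 · 18.0 / 1.6)²
n ≥ 684.74

Minimum n = 685 (rounding up)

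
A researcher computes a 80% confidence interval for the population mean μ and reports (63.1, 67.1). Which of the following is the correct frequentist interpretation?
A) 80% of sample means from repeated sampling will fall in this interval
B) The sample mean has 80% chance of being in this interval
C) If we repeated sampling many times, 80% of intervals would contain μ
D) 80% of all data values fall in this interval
C

A) Wrong — coverage applies to intervals containing μ, not to future x̄ values.
B) Wrong — x̄ is observed and sits in the interval by construction.
C) Correct — this is the frequentist long-run coverage interpretation.
D) Wrong — a CI is about the parameter μ, not individual data values.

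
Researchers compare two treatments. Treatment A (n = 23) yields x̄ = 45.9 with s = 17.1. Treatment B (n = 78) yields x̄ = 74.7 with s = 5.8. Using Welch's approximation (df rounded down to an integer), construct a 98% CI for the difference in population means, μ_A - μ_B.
(-37.86, -19.74)

Difference: x̄₁ - x̄₂ = -28.80
SE = √(s₁²/n₁ + s₂²/n₂) = √(17.1²/23 + 5.8²/78) = 3.6256
df = 23.51 → 23 (Welch–Satterthwaite, rounded down)
t* = 2.500

CI: -28.80 ± 2.500 · 3.6256 = -28.80 ± 9.06 = (-37.86, -19.74)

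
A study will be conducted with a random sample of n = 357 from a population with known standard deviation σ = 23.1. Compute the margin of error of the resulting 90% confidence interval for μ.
Margin of error = 2.01

Margin of error = z* · σ/√n
= 1.645 · 23.1/√357
= 1.645 · 23.1/18.8944
= 2.01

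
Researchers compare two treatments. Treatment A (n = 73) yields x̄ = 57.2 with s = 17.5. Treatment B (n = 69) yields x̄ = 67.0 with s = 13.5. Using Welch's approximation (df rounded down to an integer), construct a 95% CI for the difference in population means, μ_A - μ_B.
(-14.97, -4.63)

Difference: x̄₁ - x̄₂ = -9.80
SE = √(s₁²/n₁ + s₂²/n₂) = √(17.5²/73 + 13.5²/69) = 2.6147
df = 134.68 → 134 (Welch–Satterthwaite, rounded down)
t* = 1.978

CI: -9.80 ± 1.978 · 2.6147 = -9.80 ± 5.17 = (-14.97, -4.63)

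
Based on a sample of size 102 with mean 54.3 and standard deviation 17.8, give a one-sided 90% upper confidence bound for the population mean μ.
μ ≤ 56.57

Upper bound (one-sided):
t* = 1.290 (one-sided for 90%)
Upper bound = x̄ + t* · s/√n = 54.3 + 1.290 · 17.8/√102 = 56.57

We are 90% confident that μ ≤ 56.57.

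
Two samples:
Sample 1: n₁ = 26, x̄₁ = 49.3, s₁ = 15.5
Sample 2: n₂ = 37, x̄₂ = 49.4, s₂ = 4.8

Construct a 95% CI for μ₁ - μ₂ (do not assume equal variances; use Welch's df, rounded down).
(-6.53, 6.33)

Difference: x̄₁ - x̄₂ = -0.10
SE = √(s₁²/n₁ + s₂²/n₂) = √(15.5²/26 + 4.8²/37) = 3.1406
df = 28.39 → 28 (Welch–Satterthwaite, rounded down)
t* = 2.048

CI: -0.10 ± 2.048 · 3.1406 = -0.10 ± 6.43 = (-6.53, 6.33)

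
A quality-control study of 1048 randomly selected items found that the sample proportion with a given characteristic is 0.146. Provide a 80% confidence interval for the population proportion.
(0.132, 0.160)

Proportion CI:
SE = √(p̂(1-p̂)/n) = √(0.146 · 0.854 / 1048) = 0.01091

z* = 1.282
Margin = z* · SE = 1.282 · 0.01091 = 0.0140

CI: 0.146 ± 0.0140 = (0.132, 0.160)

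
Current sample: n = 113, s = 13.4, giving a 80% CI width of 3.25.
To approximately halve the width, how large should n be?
n ≈ 452

CI width ∝ 1/√n
To reduce width by factor 2, need √n to grow by 2 → need 2² = 4 times as many samples.

Current: n = 113, width = 3.25
New: n = 452, width ≈ 1.62

Width reduced by factor of 3.25/1.62 = 2.01.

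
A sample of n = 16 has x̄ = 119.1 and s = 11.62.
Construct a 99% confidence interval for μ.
(110.54, 127.66)

t-interval (σ unknown):
df = n - 1 = 15
t* = 2.947 for 99% confidence

Margin of error = t* · s/√n = 2.947 · 11.62/√16 = 8.56

CI: (110.54, 127.66)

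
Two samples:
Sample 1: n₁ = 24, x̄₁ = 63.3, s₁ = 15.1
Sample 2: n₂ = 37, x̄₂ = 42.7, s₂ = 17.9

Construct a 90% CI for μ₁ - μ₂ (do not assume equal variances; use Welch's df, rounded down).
(13.47, 27.73)

Difference: x̄₁ - x̄₂ = 20.60
SE = √(s₁²/n₁ + s₂²/n₂) = √(15.1²/24 + 17.9²/37) = 4.2615
df = 54.90 → 54 (Welch–Satterthwaite, rounded down)
t* = 1.674

CI: 20.60 ± 1.674 · 4.2615 = 20.60 ± 7.13 = (13.47, 27.73)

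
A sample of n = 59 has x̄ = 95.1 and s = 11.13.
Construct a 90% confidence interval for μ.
(92.68, 97.52)

t-interval (σ unknown):
df = n - 1 = 58
t* = 1.672 for 90% confidence

Margin of error = t* · s/√n = 1.672 · 11.13/√59 = 2.42

CI: (92.68, 97.52)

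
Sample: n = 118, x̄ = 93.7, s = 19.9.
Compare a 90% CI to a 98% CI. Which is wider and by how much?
98% CI is wider by 2.57

df = 117
90% CI: t* = 1.658, (90.66, 96.74), width = 2 · t* · s/√n = 6.07
98% CI: t* = 2.359, (89.38, 98.02), width = 2 · t* · s/√n = 8.64

The 98% CI is wider by 8.64 - 6.07 = 2.57.
Higher confidence requires a wider interval.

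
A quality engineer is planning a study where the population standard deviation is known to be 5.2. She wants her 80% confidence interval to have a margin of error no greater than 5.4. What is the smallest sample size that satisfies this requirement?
n ≥ 2

For margin E ≤ 5.4:
n ≥ (z* · σ / E)²
n ≥ (1.282 · 5.2 / 5.4)²
n ≥ 1.52

Minimum n = 2 (rounding up)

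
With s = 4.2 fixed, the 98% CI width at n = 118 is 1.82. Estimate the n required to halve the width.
n ≈ 472

CI width ∝ 1/√n
To reduce width by factor 2, need √n to grow by 2 → need 2² = 4 times as many samples.

Current: n = 118, width = 1.82
New: n = 472, width ≈ 0.90

Width reduced by factor of 1.82/0.90 = 2.02.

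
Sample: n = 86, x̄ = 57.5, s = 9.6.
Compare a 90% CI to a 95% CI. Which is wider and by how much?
95% CI is wider by 0.68

df = 85
90% CI: t* = 1.663, (55.78, 59.22), width = 2 · t* · s/√n = 3.44
95% CI: t* = 1.988, (55.44, 59.56), width = 2 · t* · s/√n = 4.12

The 95% CI is wider by 4.12 - 3.44 = 0.68.
Higher confidence requires a wider interval.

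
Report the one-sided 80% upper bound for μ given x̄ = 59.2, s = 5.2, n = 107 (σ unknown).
μ ≤ 59.62

Upper bound (one-sided):
t* = 0.845 (one-sided for 80%)
Upper bound = x̄ + t* · s/√n = 59.2 + 0.845 · 5.2/√107 = 59.62

We are 80% confident that μ ≤ 59.62.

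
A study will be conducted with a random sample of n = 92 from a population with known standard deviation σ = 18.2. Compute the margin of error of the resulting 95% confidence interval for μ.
Margin of error = 3.72

Margin of error = z* · σ/√n
= 1.960 · 18.2/√92
= 1.960 · 18.2/9.5917
= 3.72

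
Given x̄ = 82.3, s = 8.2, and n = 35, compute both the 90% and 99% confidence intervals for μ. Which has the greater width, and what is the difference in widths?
99% CI is wider by 2.87

df = 34
90% CI: t* = 1.691, (79.96, 84.64), width = 2 · t* · s/√n = 4.69
99% CI: t* = 2.728, (78.52, 86.08), width = 2 · t* · s/√n = 7.56

The 99% CI is wider by 7.56 - 4.69 = 2.87.
Higher confidence requires a wider interval.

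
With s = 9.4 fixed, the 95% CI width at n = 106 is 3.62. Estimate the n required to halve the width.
n ≈ 424

CI width ∝ 1/√n
To reduce width by factor 2, need √n to grow by 2 → need 2² = 4 times as many samples.

Current: n = 106, width = 3.62
New: n = 424, width ≈ 1.79

Width reduced by factor of 3.62/1.79 = 2.02.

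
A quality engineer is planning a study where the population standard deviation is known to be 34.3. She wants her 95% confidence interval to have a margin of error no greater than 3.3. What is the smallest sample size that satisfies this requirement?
n ≥ 416

For margin E ≤ 3.3:
n ≥ (z* · σ / E)²
n ≥ (1.960 · 34.3 / 3.3)²
n ≥ 415.02

Minimum n = 416 (rounding up)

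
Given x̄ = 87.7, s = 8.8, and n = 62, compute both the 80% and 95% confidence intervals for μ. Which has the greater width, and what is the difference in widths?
95% CI is wider by 1.57

df = 61
80% CI: t* = 1.296, (86.25, 89.15), width = 2 · t* · s/√n = 2.90
95% CI: t* = 2.000, (85.46, 89.94), width = 2 · t* · s/√n = 4.47

The 95% CI is wider by 4.47 - 2.90 = 1.57.
Higher confidence requires a wider interval.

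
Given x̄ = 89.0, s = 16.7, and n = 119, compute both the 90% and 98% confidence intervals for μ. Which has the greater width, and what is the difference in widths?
98% CI is wider by 2.14

df = 118
90% CI: t* = 1.658, (86.46, 91.54), width = 2 · t* · s/√n = 5.08
98% CI: t* = 2.358, (85.39, 92.61), width = 2 · t* · s/√n = 7.22

The 98% CI is wider by 7.22 - 5.08 = 2.14.
Higher confidence requires a wider interval.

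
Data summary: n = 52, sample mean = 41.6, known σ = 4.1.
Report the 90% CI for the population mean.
(40.66, 42.54)

z-interval (σ known):
z* = 1.645 for 90% confidence

Margin of error = z* · σ/√n = 1.645 · 4.1/√52 = 0.94

CI: (41.6 - 0.94, 41.6 + 0.94) = (40.66, 42.54)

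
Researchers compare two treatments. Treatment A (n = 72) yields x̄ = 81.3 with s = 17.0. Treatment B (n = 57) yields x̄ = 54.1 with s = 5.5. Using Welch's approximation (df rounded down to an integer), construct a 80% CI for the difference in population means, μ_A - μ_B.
(24.45, 29.95)

Difference: x̄₁ - x̄₂ = 27.20
SE = √(s₁²/n₁ + s₂²/n₂) = √(17.0²/72 + 5.5²/57) = 2.1318
df = 89.04 → 89 (Welch–Satterthwaite, rounded down)
t* = 1.291

CI: 27.20 ± 1.291 · 2.1318 = 27.20 ± 2.75 = (24.45, 29.95)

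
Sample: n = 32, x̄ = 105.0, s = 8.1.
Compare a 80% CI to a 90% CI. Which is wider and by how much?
90% CI is wider by 1.11

df = 31
80% CI: t* = 1.309, (103.13, 106.87), width = 2 · t* · s/√n = 3.75
90% CI: t* = 1.696, (102.57, 107.43), width = 2 · t* · s/√n = 4.86

The 90% CI is wider by 4.86 - 3.75 = 1.11.
Higher confidence requires a wider interval.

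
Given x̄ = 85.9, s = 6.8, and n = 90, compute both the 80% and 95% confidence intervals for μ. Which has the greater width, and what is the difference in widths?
95% CI is wider by 1.00

df = 89
80% CI: t* = 1.291, (84.97, 86.83), width = 2 · t* · s/√n = 1.85
95% CI: t* = 1.987, (84.48, 87.32), width = 2 · t* · s/√n = 2.85

The 95% CI is wider by 2.85 - 1.85 = 1.00.
Higher confidence requires a wider interval.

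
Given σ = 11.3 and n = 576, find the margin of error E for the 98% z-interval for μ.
Margin of error = 1.10

Margin of error = z* · σ/√n
= 2.326 · 11.3/√576
= 2.326 · 11.3/24.0000
= 1.10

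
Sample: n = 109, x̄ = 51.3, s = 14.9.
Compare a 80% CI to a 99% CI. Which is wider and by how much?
99% CI is wider by 3.80

df = 108
80% CI: t* = 1.289, (49.46, 53.14), width = 2 · t* · s/√n = 3.68
99% CI: t* = 2.622, (47.56, 55.04), width = 2 · t* · s/√n = 7.48

The 99% CI is wider by 7.48 - 3.68 = 3.80.
Higher confidence requires a wider interval.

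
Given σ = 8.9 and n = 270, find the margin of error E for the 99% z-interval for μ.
Margin of error = 1.40

Margin of error = z* · σ/√n
= 2.576 · 8.9/√270
= 2.576 · 8.9/16.4317
= 1.40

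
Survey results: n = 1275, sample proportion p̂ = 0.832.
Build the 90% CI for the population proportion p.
(0.815, 0.849)

Proportion CI:
SE = √(p̂(1-p̂)/n) = √(0.832 · 0.168 / 1275) = 0.01047

z* = 1.645
Margin = z* · SE = 1.645 · 0.01047 = 0.0172

CI: 0.832 ± 0.0172 = (0.815, 0.849)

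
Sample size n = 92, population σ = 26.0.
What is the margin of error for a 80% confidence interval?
Margin of error = 3.48

Margin of error = z* · σ/√n
= 1.282 · 26.0/√92
= 1.282 · 26.0/9.5917
= 3.48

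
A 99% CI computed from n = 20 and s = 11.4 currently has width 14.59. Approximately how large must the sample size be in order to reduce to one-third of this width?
n ≈ 180

CI width ∝ 1/√n
To reduce width by factor 3, need √n to grow by 3 → need 3² = 9 times as many samples.

Current: n = 20, width = 14.59
New: n = 180, width ≈ 4.43

Width reduced by factor of 14.59/4.43 = 3.29.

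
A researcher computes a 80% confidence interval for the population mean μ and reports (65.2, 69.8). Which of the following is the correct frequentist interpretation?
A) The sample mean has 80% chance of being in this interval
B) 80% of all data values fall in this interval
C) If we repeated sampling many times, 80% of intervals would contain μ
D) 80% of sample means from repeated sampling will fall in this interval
C

A) Wrong — x̄ is observed and sits in the interval by construction.
B) Wrong — a CI is about the parameter μ, not individual data values.
C) Correct — this is the frequentist long-run coverage interpretation.
D) Wrong — coverage applies to intervals containing μ, not to future x̄ values.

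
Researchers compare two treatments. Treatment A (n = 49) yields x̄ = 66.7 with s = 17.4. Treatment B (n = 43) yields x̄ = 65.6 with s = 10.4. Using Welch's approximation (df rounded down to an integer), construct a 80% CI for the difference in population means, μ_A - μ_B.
(-2.71, 4.91)

Difference: x̄₁ - x̄₂ = 1.10
SE = √(s₁²/n₁ + s₂²/n₂) = √(17.4²/49 + 10.4²/43) = 2.9486
df = 79.90 → 79 (Welch–Satterthwaite, rounded down)
t* = 1.292

CI: 1.10 ± 1.292 · 2.9486 = 1.10 ± 3.81 = (-2.71, 4.91)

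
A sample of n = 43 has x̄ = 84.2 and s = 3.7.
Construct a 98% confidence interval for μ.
(82.84, 85.56)

t-interval (σ unknown):
df = n - 1 = 42
t* = 2.418 for 98% confidence

Margin of error = t* · s/√n = 2.418 · 3.7/√43 = 1.36

CI: (82.84, 85.56)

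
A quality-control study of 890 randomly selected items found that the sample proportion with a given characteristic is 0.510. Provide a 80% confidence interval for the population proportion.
(0.489, 0.531)

Proportion CI:
SE = √(p̂(1-p̂)/n) = √(0.510 · 0.490 / 890) = 0.01676

z* = 1.282
Margin = z* · SE = 1.282 · 0.01676 = 0.0215

CI: 0.510 ± 0.0215 = (0.489, 0.531)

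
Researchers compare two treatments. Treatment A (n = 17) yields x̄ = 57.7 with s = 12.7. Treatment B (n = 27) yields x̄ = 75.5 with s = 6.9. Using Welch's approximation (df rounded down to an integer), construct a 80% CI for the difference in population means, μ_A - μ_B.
(-22.23, -13.37)

Difference: x̄₁ - x̄₂ = -17.80
SE = √(s₁²/n₁ + s₂²/n₂) = √(12.7²/17 + 6.9²/27) = 3.3542
df = 22.03 → 22 (Welch–Satterthwaite, rounded down)
t* = 1.321

CI: -17.80 ± 1.321 · 3.3542 = -17.80 ± 4.43 = (-22.23, -13.37)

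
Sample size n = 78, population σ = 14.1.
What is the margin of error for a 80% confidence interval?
Margin of error = 2.05

Margin of error = z* · σ/√n
= 1.282 · 14.1/√78
= 1.282 · 14.1/8.8318
= 2.05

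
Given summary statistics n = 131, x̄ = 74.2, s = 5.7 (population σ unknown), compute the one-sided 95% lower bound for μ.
μ ≥ 73.37

Lower bound (one-sided):
t* = 1.657 (one-sided for 95%)
Lower bound = x̄ - t* · s/√n = 74.2 - 1.657 · 5.7/√131 = 73.37

We are 95% confident that μ ≥ 73.37.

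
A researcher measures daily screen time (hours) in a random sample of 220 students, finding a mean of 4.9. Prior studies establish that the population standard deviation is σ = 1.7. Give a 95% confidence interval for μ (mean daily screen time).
(4.68, 5.12)

z-interval (σ known):
z* = 1.960 for 95% confidence

Margin of error = z* · σ/√n = 1.960 · 1.7/√220 = 0.22

CI: (4.9 - 0.22, 4.9 + 0.22) = (4.68, 5.12)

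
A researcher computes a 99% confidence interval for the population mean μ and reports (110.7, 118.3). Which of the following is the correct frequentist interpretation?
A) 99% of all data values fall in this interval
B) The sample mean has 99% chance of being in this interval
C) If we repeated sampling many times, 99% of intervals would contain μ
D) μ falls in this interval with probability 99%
C

A) Wrong — a CI is about the parameter μ, not individual data values.
B) Wrong — x̄ is observed and sits in the interval by construction.
C) Correct — this is the frequentist long-run coverage interpretation.
D) Wrong — μ is fixed; the randomness lives in the interval, not in μ.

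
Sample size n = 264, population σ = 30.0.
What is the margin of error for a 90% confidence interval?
Margin of error = 3.04

Margin of error = z* · σ/√n
= 1.645 · 30.0/√264
= 1.645 · 30.0/16.2481
= 3.04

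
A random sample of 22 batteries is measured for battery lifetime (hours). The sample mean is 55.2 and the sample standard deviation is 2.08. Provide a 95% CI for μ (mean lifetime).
(54.28, 56.12)

t-interval (σ unknown):
df = n - 1 = 21
t* = 2.080 for 95% confidence

Margin of error = t* · s/√n = 2.080 · 2.08/√22 = 0.92

CI: (54.28, 56.12)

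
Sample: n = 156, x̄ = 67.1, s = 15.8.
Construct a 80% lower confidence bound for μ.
μ ≥ 66.03

Lower bound (one-sided):
t* = 0.844 (one-sided for 80%)
Lower bound = x̄ - t* · s/√n = 67.1 - 0.844 · 15.8/√156 = 66.03

We are 80% confident that μ ≥ 66.03.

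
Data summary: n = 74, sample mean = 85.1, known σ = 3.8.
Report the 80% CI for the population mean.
(84.53, 85.67)

z-interval (σ known):
z* = 1.282 for 80% confidence

Margin of error = z* · σ/√n = 1.282 · 3.8/√74 = 0.57

CI: (85.1 - 0.57, 85.1 + 0.57) = (84.53, 85.67)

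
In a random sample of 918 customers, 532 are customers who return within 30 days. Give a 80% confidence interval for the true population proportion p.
(0.559, 0.600)

Proportion CI:
p̂ = 532/918 = 0.57952
SE = √(p̂(1-p̂)/n) = √(0.57952 · 0.42048 / 918) = 0.01629

z* = 1.282
Margin = z* · SE = 1.282 · 0.01629 = 0.0209

CI: 0.57952 ± 0.0209 = (0.559, 0.600)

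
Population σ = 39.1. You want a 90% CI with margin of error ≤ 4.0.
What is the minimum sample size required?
n ≥ 259

For margin E ≤ 4.0:
n ≥ (z* · σ / E)²
n ≥ (1.645 · 39.1 / 4.0)²
n ≥ 258.56

Minimum n = 259 (rounding up)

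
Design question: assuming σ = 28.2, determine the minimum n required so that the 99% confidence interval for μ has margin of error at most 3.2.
n ≥ 516

For margin E ≤ 3.2:
n ≥ (z* · σ / E)²
n ≥ (2.576 · 28.2 / 3.2)²
n ≥ 515.34

Minimum n = 516 (rounding up)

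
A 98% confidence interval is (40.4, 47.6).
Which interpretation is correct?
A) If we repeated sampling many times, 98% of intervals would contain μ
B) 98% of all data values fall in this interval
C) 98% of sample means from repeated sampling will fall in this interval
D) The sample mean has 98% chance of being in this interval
A

A) Correct — this is the frequentist long-run coverage interpretation.
B) Wrong — a CI is about the parameter μ, not individual data values.
C) Wrong — coverage applies to intervals containing μ, not to future x̄ values.
D) Wrong — x̄ is observed and sits in the interval by construction.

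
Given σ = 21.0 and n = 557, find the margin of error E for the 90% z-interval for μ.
Margin of error = 1.46

Margin of error = z* · σ/√n
= 1.645 · 21.0/√557
= 1.645 · 21.0/23.6008
= 1.46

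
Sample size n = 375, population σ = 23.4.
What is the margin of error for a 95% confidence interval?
Margin of error = 2.37

Margin of error = z* · σ/√n
= 1.960 · 23.4/√375
= 1.960 · 23.4/19.3649
= 2.37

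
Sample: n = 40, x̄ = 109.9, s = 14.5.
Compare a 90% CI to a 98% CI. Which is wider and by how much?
98% CI is wider by 3.39

df = 39
90% CI: t* = 1.685, (106.04, 113.76), width = 2 · t* · s/√n = 7.73
98% CI: t* = 2.426, (104.34, 115.46), width = 2 · t* · s/√n = 11.12

The 98% CI is wider by 11.12 - 7.73 = 3.39.
Higher confidence requires a wider interval.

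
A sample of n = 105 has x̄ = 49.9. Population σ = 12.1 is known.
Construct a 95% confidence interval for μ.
(47.59, 52.21)

z-interval (σ known):
z* = 1.960 for 95% confidence

Margin of error = z* · σ/√n = 1.960 · 12.1/√105 = 2.31

CI: (49.9 - 2.31, 49.9 + 2.31) = (47.59, 52.21)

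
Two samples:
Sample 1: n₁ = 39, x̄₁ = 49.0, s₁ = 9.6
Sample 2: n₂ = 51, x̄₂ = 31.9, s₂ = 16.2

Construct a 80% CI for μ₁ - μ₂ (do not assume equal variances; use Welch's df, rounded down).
(13.56, 20.64)

Difference: x̄₁ - x̄₂ = 17.10
SE = √(s₁²/n₁ + s₂²/n₂) = √(9.6²/39 + 16.2²/51) = 2.7402
df = 83.34 → 83 (Welch–Satterthwaite, rounded down)
t* = 1.292

CI: 17.10 ± 1.292 · 2.7402 = 17.10 ± 3.54 = (13.56, 20.64)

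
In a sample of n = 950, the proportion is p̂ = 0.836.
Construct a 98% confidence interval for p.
(0.808, 0.864)

Proportion CI:
SE = √(p̂(1-p̂)/n) = √(0.836 · 0.164 / 950) = 0.01201

z* = 2.326
Margin = z* · SE = 2.326 · 0.01201 = 0.0279

CI: 0.836 ± 0.0279 = (0.808, 0.864)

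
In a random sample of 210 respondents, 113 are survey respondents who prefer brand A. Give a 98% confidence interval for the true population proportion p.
(0.458, 0.618)

Proportion CI:
p̂ = 113/210 = 0.53810
SE = √(p̂(1-p̂)/n) = √(0.53810 · 0.46190 / 210) = 0.03440

z* = 2.326
Margin = z* · SE = 2.326 · 0.03440 = 0.0800

CI: 0.53810 ± 0.0800 = (0.458, 0.618)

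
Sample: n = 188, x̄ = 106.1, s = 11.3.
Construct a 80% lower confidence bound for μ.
μ ≥ 105.40

Lower bound (one-sided):
t* = 0.844 (one-sided for 80%)
Lower bound = x̄ - t* · s/√n = 106.1 - 0.844 · 11.3/√188 = 105.40

We are 80% confident that μ ≥ 105.40.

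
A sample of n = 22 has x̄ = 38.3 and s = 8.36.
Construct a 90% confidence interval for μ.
(35.23, 41.37)

t-interval (σ unknown):
df = n - 1 = 21
t* = 1.721 for 90% confidence

Margin of error = t* · s/√n = 1.721 · 8.36/√22 = 3.07

CI: (35.23, 41.37)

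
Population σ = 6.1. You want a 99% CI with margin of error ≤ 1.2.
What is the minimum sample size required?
n ≥ 172

For margin E ≤ 1.2:
n ≥ (z* · σ / E)²
n ≥ (2.576 · 6.1 / 1.2)²
n ≥ 171.47

Minimum n = 172 (rounding up)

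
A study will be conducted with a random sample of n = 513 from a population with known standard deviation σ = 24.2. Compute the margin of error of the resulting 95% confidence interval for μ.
Margin of error = 2.09

Margin of error = z* · σ/√n
= 1.960 · 24.2/√513
= 1.960 · 24.2/22.6495
= 2.09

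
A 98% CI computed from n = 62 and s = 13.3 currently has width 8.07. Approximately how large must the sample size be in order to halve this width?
n ≈ 248

CI width ∝ 1/√n
To reduce width by factor 2, need √n to grow by 2 → need 2² = 4 times as many samples.

Current: n = 62, width = 8.07
New: n = 248, width ≈ 3.96

Width reduced by factor of 8.07/3.96 = 2.04.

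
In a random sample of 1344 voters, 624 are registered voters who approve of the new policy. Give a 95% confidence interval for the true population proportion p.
(0.438, 0.491)

Proportion CI:
p̂ = 624/1344 = 0.46429
SE = √(p̂(1-p̂)/n) = √(0.46429 · 0.53571 / 1344) = 0.01360

z* = 1.960
Margin = z* · SE = 1.960 · 0.01360 = 0.0267

CI: 0.46429 ± 0.0267 = (0.438, 0.491)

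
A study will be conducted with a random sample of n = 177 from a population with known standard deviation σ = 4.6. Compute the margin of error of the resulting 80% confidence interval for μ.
Margin of error = 0.44

Margin of error = z* · σ/√n
= 1.282 · 4.6/√177
= 1.282 · 4.6/13.3041
= 0.44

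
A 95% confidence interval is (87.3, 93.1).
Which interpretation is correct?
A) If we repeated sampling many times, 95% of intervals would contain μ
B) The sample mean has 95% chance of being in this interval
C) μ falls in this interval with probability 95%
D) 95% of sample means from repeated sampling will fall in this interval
A

A) Correct — this is the frequentist long-run coverage interpretation.
B) Wrong — x̄ is observed and sits in the interval by construction.
C) Wrong — μ is fixed; the randomness lives in the interval, not in μ.
D) Wrong — coverage applies to intervals containing μ, not to future x̄ values.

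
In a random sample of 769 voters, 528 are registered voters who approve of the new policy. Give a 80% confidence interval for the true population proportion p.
(0.665, 0.708)

Proportion CI:
p̂ = 528/769 = 0.68661
SE = √(p̂(1-p̂)/n) = √(0.68661 · 0.31339 / 769) = 0.01673

z* = 1.282
Margin = z* · SE = 1.282 · 0.01673 = 0.0214

CI: 0.68661 ± 0.0214 = (0.665, 0.708)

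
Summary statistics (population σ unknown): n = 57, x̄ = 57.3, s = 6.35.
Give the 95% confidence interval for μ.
(55.62, 58.98)

t-interval (σ unknown):
df = n - 1 = 56
t* = 2.003 for 95% confidence

Margin of error = t* · s/√n = 2.003 · 6.35/√57 = 1.68

CI: (55.62, 58.98)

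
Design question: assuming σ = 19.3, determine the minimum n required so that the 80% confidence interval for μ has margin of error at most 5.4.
n ≥ 21

For margin E ≤ 5.4:
n ≥ (z* · σ / E)²
n ≥ (1.282 · 19.3 / 5.4)²
n ≥ 20.99

Minimum n = 21 (rounding up)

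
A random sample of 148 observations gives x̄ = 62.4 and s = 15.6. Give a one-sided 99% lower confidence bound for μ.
μ ≥ 59.38

Lower bound (one-sided):
t* = 2.352 (one-sided for 99%)
Lower bound = x̄ - t* · s/√n = 62.4 - 2.352 · 15.6/√148 = 59.38

We are 99% confident that μ ≥ 59.38.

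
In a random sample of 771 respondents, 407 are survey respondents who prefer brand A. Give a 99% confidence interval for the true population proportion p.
(0.482, 0.574)

Proportion CI:
p̂ = 407/771 = 0.52789
SE = √(p̂(1-p̂)/n) = √(0.52789 · 0.47211 / 771) = 0.01798

z* = 2.576
Margin = z* · SE = 2.576 · 0.01798 = 0.0463

CI: 0.52789 ± 0.0463 = (0.482, 0.574)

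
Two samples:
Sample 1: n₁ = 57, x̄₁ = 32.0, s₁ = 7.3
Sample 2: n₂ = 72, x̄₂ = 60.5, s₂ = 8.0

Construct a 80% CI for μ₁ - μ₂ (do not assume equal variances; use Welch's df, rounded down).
(-30.24, -26.76)

Difference: x̄₁ - x̄₂ = -28.50
SE = √(s₁²/n₁ + s₂²/n₂) = √(7.3²/57 + 8.0²/72) = 1.3505
df = 124.41 → 124 (Welch–Satterthwaite, rounded down)
t* = 1.288

CI: -28.50 ± 1.288 · 1.3505 = -28.50 ± 1.74 = (-30.24, -26.76)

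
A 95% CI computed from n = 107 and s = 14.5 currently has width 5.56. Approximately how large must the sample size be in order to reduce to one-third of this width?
n ≈ 963

CI width ∝ 1/√n
To reduce width by factor 3, need √n to grow by 3 → need 3² = 9 times as many samples.

Current: n = 107, width = 5.56
New: n = 963, width ≈ 1.83

Width reduced by factor of 5.56/1.83 = 3.04.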